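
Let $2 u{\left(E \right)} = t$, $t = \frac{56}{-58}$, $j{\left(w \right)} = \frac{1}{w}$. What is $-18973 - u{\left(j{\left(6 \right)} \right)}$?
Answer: $- \frac{550203}{29} \approx -18973.0$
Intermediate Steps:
$t = - \frac{28}{29}$ ($t = 56 \left(- \frac{1}{58}\right) = - \frac{28}{29} \approx -0.96552$)
$u{\left(E \right)} = - \frac{14}{29}$ ($u{\left(E \right)} = \frac{1}{2} \left(- \frac{28}{29}\right) = - \frac{14}{29}$)
$-18973 - u{\left(j{\left(6 \right)} \right)} = -18973 - - \frac{14}{29} = -18973 + \frac{14}{29} = - \frac{550203}{29}$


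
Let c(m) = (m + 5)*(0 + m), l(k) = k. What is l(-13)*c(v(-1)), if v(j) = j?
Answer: 52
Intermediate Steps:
c(m) = m*(5 + m) (c(m) = (5 + m)*m = m*(5 + m))
l(-13)*c(v(-1)) = -(-13)*(5 - 1) = -(-13)*4 = -13*(-4) = 52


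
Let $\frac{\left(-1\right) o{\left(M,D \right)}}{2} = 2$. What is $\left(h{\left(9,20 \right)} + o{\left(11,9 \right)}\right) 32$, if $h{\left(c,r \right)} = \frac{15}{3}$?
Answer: $32$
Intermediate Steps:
$h{\left(c,r \right)} = 5$ ($h{\left(c,r \right)} = 15 \cdot \frac{1}{3} = 5$)
$o{\left(M,D \right)} = -4$ ($o{\left(M,D \right)} = \left(-2\right) 2 = -4$)
$\left(h{\left(9,20 \right)} + o{\left(11,9 \right)}\right) 32 = \left(5 - 4\right) 32 = 1 \cdot 32 = 32$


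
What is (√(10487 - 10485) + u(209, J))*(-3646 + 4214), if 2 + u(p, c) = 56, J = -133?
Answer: 30672 + 568*√2 ≈ 31475.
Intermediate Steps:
u(p, c) = 54 (u(p, c) = -2 + 56 = 54)
(√(10487 - 10485) + u(209, J))*(-3646 + 4214) = (√(10487 - 10485) + 54)*(-3646 + 4214) = (√2 + 54)*568 = (54 + √2)*568 = 30672 + 568*√2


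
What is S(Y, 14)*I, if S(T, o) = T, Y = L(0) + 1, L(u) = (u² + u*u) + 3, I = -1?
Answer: -4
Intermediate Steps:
L(u) = 3 + 2*u² (L(u) = (u² + u²) + 3 = 2*u² + 3 = 3 + 2*u²)
Y = 4 (Y = (3 + 2*0²) + 1 = (3 + 2*0) + 1 = (3 + 0) + 1 = 3 + 1 = 4)
S(Y, 14)*I = 4*(-1) = -4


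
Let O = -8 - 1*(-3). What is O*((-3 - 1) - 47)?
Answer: 255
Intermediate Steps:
O = -5 (O = -8 + 3 = -5)
O*((-3 - 1) - 47) = -5*((-3 - 1) - 47) = -5*(-4 - 47) = -5*(-51) = 255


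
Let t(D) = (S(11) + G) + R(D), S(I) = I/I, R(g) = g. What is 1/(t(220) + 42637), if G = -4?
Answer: 1/42854 ≈ 2.3335e-5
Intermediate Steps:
S(I) = 1
t(D) = -3 + D (t(D) = (1 - 4) + D = -3 + D)
1/(t(220) + 42637) = 1/((-3 + 220) + 42637) = 1/(217 + 42637) = 1/42854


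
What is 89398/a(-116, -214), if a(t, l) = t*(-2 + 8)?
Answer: -44699/348 ≈ -128.45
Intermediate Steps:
a(t, l) = 6*t (a(t, l) = t*6 = 6*t)
89398/a(-116, -214) = 89398/((6*(-116))) = 89398/(-696) = 89398*(-1/696) = -44699/348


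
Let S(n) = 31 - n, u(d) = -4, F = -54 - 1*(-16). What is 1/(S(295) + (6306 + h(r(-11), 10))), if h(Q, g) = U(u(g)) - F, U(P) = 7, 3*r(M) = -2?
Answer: 1/6087 ≈ 0.00016428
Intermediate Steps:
F = -38 (F = -54 + 16 = -38)
r(M) = -⅔ (r(M) = (⅓)*(-2) = -⅔)
h(Q, g) = 45 (h(Q, g) = 7 - 1*(-38) = 7 + 38 = 45)
1/(S(295) + (6306 + h(r(-11), 10))) = 1/((31 - 1*295) + (6306 + 45)) = 1/((31 - 295) + 6351) = 1/(-264 + 6351) = 1/6087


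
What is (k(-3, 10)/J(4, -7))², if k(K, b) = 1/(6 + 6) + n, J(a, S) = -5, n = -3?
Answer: 49/144 ≈ 0.34028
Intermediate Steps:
k(K, b) = -35/12 (k(K, b) = 1/(6 + 6) - 3 = 1/12 - 3 = -35/12)
(k(-3, 10)/J(4, -7))² = (-35/12/(-5))² = (-35/12*(-⅕))² = (7/12)² = 49/144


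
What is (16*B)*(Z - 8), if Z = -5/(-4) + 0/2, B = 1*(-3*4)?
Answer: 1296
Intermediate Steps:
B = -12 (B = 1*(-12) = -12)
Z = 5/4 (Z = -5*(-¼) + 0*(½) = 5/4 + 0 = 5/4 ≈ 1.2500)
(16*B)*(Z - 8) = (16*(-12))*(5/4 - 8) = -192*(-27/4) = 1296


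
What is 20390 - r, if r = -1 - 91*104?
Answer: 29855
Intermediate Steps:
r = -9465 (r = -1 - 9464 = -9465)
20390 - r = 20390 - 1*(-9465) = 20390 + 9465 = 29855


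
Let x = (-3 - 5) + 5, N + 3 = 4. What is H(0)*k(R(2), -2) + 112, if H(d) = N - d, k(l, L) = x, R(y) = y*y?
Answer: 109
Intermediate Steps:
R(y) = y²
N = 1 (N = -3 + 4 = 1)
x = -3 (x = -8 + 5 = -3)
k(l, L) = -3
H(d) = 1 - d
H(0)*k(R(2), -2) + 112 = (1 - 1*0)*(-3) + 112 = (1 + 0)*(-3) + 112 = 1*(-3) + 112 = -3 + 112 = 109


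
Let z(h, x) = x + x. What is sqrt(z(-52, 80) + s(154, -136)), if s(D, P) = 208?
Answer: 4*sqrt(23) ≈ 19.183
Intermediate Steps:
z(h, x) = 2*x
sqrt(z(-52, 80) + s(154, -136)) = sqrt(2*80 + 208) = sqrt(160 + 208) = sqrt(368) = 4*sqrt(23)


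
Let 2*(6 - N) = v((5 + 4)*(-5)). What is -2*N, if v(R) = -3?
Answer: -15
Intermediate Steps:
N = 15/2 (N = 6 - ½*(-3) = 6 + 3/2 = 15/2 ≈ 7.5000)
-2*N = -2*15/2 = -15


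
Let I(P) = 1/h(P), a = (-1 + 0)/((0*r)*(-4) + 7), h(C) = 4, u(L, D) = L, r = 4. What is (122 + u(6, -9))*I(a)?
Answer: 32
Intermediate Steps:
a = -⅐ (a = (-1 + 0)/((0*4)*(-4) + 7) = -1/(0*(-4) + 7) = -1/(0 + 7) = -1/7 = -1*⅐ = -⅐ ≈ -0.14286)
I(P) = ¼ (I(P) = 1/4 = ¼)
(122 + u(6, -9))*I(a) = (122 + 6)*(¼) = 128*(¼) = 32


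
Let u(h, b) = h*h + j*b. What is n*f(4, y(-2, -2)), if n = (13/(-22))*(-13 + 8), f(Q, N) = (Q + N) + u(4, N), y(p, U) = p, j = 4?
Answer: 325/11 ≈ 29.545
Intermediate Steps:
u(h, b) = h**2 + 4*b (u(h, b) = h*h + 4*b = h**2 + 4*b)
f(Q, N) = 16 + Q + 5*N (f(Q, N) = (Q + N) + (4**2 + 4*N) = (N + Q) + (16 + 4*N) = 16 + Q + 5*N)
n = 65/22 (n = (13*(-1/22))*(-5) = -13/22*(-5) = 65/22 ≈ 2.9545)
n*f(4, y(-2, -2)) = 65*(16 + 4 + 5*(-2))/22 = 65*(16 + 4 - 10)/22 = (65/22)*10 = 325/11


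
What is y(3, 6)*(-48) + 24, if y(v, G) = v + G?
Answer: -408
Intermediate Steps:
y(v, G) = G + v
y(3, 6)*(-48) + 24 = (6 + 3)*(-48) + 24 = 9*(-48) + 24 = -432 + 24 = -408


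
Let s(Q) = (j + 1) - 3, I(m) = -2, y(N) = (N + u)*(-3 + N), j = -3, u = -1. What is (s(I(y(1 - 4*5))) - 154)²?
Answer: 25281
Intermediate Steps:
y(N) = (-1 + N)*(-3 + N) (y(N) = (N - 1)*(-3 + N) = (-1 + N)*(-3 + N))
s(Q) = -5 (s(Q) = (-3 + 1) - 3 = -2 - 3 = -5)
(s(I(y(1 - 4*5))) - 154)² = (-5 - 154)² = (-159)² = 25281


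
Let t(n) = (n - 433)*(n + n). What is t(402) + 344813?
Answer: 319889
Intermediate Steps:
t(n) = 2*n*(-433 + n) (t(n) = (-433 + n)*(2*n) = 2*n*(-433 + n))
t(402) + 344813 = 2*402*(-433 + 402) + 344813 = 2*402*(-31) + 344813 = -24924 + 344813 = 319889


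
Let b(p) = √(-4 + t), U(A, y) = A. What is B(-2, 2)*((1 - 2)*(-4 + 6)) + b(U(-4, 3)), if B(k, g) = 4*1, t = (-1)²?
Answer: -8 + I*√3 ≈ -8.0 + 1.732*I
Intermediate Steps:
t = 1
b(p) = I*√3 (b(p) = √(-4 + 1) = √(-3) = I*√3)
B(k, g) = 4
B(-2, 2)*((1 - 2)*(-4 + 6)) + b(U(-4, 3)) = 4*((1 - 2)*(-4 + 6)) + I*√3 = 4*(-1*2) + I*√3 = 4*(-2) + I*√3 = -8 + I*√3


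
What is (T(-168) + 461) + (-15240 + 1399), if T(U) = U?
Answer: -13548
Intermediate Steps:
(T(-168) + 461) + (-15240 + 1399) = (-168 + 461) + (-15240 + 1399) = 293 - 13841 = -13548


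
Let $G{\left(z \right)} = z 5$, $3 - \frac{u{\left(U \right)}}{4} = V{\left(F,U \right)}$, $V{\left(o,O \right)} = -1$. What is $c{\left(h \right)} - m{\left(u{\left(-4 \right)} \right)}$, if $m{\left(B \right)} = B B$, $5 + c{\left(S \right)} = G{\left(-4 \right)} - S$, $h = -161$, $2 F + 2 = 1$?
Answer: $-120$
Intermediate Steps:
$F = - \frac{1}{2}$ ($F = -1 + \frac{1}{2} \cdot 1 = -1 + \frac{1}{2} = - \frac{1}{2} \approx -0.5$)
$u{\left(U \right)} = 16$ ($u{\left(U \right)} = 12 - -4 = 12 + 4 = 16$)
$G{\left(z \right)} = 5 z$
$c{\left(S \right)} = -25 - S$ ($c{\left(S \right)} = -5 - \left(20 + S\right) = -25 - S$)
$m{\left(B \right)} = B^{2}$
$c{\left(h \right)} - m{\left(u{\left(-4 \right)} \right)} = \left(-25 - -161\right) - 16^{2} = \left(-25 + 161\right) - 256 = 136 - 256 = -120$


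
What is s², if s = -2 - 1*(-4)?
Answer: 4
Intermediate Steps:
s = 2 (s = -2 + 4 = 2)
s² = 2² = 4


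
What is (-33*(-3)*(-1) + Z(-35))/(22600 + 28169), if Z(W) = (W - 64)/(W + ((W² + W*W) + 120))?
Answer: -27896/14299935 ≈ -0.0019508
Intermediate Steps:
Z(W) = (-64 + W)/(120 + W + 2*W²) (Z(W) = (-64 + W)/(W + ((W² + W²) + 120)) = (-64 + W)/(W + (2*W² + 120)) = (-64 + W)/(W + (120 + 2*W²)) = (-64 + W)/(120 + W + 2*W²))
(-33*(-3)*(-1) + Z(-35))/(22600 + 28169) = (-33*(-3)*(-1) + (-64 - 35)/(120 - 35 + 2*(-35)²))/(22600 + 28169) = (99*(-1) - 99/(120 - 35 + 2*1225))/50769 = (-99 - 99/(120 - 35 + 2450))*(1/50769) = (-99 - 99/2535)*(1/50769) = (-99 + (1/2535)*(-99))*(1/50769) = (-99 - 33/845)*(1/50769) = -83688/845*1/50769 = -27896/14299935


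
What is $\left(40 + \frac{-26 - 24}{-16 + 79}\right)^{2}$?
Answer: $\frac{6100900}{3969} \approx 1537.1$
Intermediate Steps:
$\left(40 + \frac{-26 - 24}{-16 + 79}\right)^{2} = \left(40 - \frac{50}{63}\right)^{2} = \left(\frac{2470}{63}\right)^{2} = \frac{6100900}{3969}$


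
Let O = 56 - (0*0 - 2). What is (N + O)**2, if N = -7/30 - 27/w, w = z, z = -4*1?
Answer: 14984641/3600 ≈ 4162.4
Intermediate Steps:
z = -4
w = -4
O = 58 (O = 56 - (0 - 2) = 56 - 1*(-2) = 56 + 2 = 58)
N = 391/60 (N = -7/30 - 27/(-4) = -7*1/30 - 27*(-1/4) = -7/30 + 27/4 = 391/60 ≈ 6.5167)
(N + O)**2 = (391/60 + 58)**2 = (3871/60)**2 = 14984641/3600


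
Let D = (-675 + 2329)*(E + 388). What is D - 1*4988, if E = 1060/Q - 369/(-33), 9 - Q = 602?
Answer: 4254967038/6523 ≈ 6.5230e+5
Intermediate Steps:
Q = -593 (Q = 9 - 1*602 = 9 - 602 = -593)
E = 61279/6523 (E = 1060/(-593) - 369/(-33) = 1060*(-1/593) - 369*(-1/33) = -1060/593 + 123/11 = 61279/6523 ≈ 9.3943)
D = 4287503762/6523 (D = (-675 + 2329)*(61279/6523 + 388) = 1654*(2592203/6523) = 4287503762/6523 ≈ 6.5729e+5)
D - 1*4988 = 4287503762/6523 - 1*4988 = 4287503762/6523 - 4988 = 4254967038/6523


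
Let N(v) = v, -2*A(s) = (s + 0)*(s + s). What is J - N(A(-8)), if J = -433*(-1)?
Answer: 497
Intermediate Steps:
A(s) = -s² (A(s) = -(s + 0)*(s + s)/2 = -s*2*s/2 = -s²)
J = 433
J - N(A(-8)) = 433 - (-1)*(-8)² = 433 - (-1)*64 = 433 - 1*(-64) = 433 + 64 = 497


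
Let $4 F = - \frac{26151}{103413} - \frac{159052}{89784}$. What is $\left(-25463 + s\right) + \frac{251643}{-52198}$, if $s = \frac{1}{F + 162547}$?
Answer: $- \frac{668768931467681688260929}{26259369948420910094} \approx -25468.0$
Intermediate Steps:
$F = - \frac{1566332155}{3094944264}$ ($F = \frac{- \frac{26151}{103413} - \frac{159052}{89784}}{4} = \frac{\left(-26151\right) \frac{1}{103413} - \frac{39763}{22446}}{4} = \frac{- \frac{8717}{34471} - \frac{39763}{22446}}{4} = \frac{1}{4} \left(- \frac{1566332155}{773736066}\right) = - \frac{1566332155}{3094944264} \approx -0.50609$)
$s = \frac{3094944264}{503072338948253}$ ($s = \frac{1}{- \frac{1566332155}{3094944264} + 162547} = \frac{1}{\frac{503072338948253}{3094944264}} = \frac{3094944264}{503072338948253} \approx 6.1521 \cdot 10^{-6}$)
$\left(-25463 + s\right) + \frac{251643}{-52198} = \left(-25463 + \frac{3094944264}{503072338948253}\right) + \frac{251643}{-52198} = - \frac{12809730963544421875}{503072338948253} + 251643 \left(- \frac{1}{52198}\right) = - \frac{12809730963544421875}{503072338948253} - \frac{251643}{52198} = - \frac{668768931467681688260929}{26259369948420910094}$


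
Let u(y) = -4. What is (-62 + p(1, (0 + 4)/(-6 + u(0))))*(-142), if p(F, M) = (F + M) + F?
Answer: 42884/5 ≈ 8576.8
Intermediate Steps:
p(F, M) = M + 2*F
(-62 + p(1, (0 + 4)/(-6 + u(0))))*(-142) = (-62 + ((0 + 4)/(-6 - 4) + 2*1))*(-142) = (-62 + (4/(-10) + 2))*(-142) = (-62 + (4*(-1/10) + 2))*(-142) = (-62 + (-2/5 + 2))*(-142) = (-62 + 8/5)*(-142) = -302/5*(-142) = 42884/5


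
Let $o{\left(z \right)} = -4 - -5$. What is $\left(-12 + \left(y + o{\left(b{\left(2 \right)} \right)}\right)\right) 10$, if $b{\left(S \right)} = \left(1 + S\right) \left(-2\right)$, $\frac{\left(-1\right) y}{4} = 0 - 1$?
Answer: $-70$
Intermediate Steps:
$y = 4$ ($y = - 4 \left(0 - 1\right) = \left(-4\right) \left(-1\right) = 4$)
$b{\left(S \right)} = -2 - 2 S$
$o{\left(z \right)} = 1$ ($o{\left(z \right)} = -4 + 5 = 1$)
$\left(-12 + \left(y + o{\left(b{\left(2 \right)} \right)}\right)\right) 10 = \left(-12 + \left(4 + 1\right)\right) 10 = \left(-12 + 5\right) 10 = \left(-7\right) 10 = -70$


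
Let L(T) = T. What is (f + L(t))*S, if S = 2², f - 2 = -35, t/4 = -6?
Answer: -228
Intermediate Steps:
t = -24 (t = 4*(-6) = -24)
f = -33 (f = 2 - 35 = -33)
S = 4
(f + L(t))*S = (-33 - 24)*4 = -57*4 = -228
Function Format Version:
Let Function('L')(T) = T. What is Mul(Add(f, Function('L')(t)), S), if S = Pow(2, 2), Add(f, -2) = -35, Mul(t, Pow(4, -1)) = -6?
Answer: -228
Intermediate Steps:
t = -24 (t = Mul(4, -6) = -24)
f = -33 (f = Add(2, -35) = -33)
S = 4
Mul(Add(f, Function('L')(t)), S) = Mul(Add(-33, -24), 4) = Mul(-57, 4) = -228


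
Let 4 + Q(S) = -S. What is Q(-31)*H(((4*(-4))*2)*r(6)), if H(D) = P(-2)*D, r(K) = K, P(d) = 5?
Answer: -25920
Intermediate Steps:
Q(S) = -4 - S
H(D) = 5*D
Q(-31)*H(((4*(-4))*2)*r(6)) = (-4 - 1*(-31))*(5*(((4*(-4))*2)*6)) = (-4 + 31)*(5*(-16*2*6)) = 27*(5*(-32*6)) = 27*(5*(-192)) = 27*(-960) = -25920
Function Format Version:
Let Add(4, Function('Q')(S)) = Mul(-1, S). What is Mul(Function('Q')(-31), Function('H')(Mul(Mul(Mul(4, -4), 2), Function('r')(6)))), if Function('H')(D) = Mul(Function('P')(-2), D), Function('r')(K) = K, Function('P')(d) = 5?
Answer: -25920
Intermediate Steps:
Function('Q')(S) = Add(-4, Mul(-1, S))
Function('H')(D) = Mul(5, D)
Mul(Function('Q')(-31), Function('H')(Mul(Mul(Mul(4, -4), 2), Function('r')(6)))) = Mul(Add(-4, Mul(-1, -31)), Mul(5, Mul(Mul(Mul(4, -4), 2), 6))) = Mul(Add(-4, 31), Mul(5, Mul(Mul(-16, 2), 6))) = Mul(27, Mul(5, Mul(-32, 6))) = Mul(27, Mul(5, -192)) = Mul(27, -960) = -25920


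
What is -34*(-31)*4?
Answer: 4216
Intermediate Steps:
-34*(-31)*4 = 1054*4 = 4216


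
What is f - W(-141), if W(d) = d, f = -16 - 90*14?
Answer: -1135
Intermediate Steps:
f = -1276 (f = -16 - 1260 = -1276)
f - W(-141) = -1276 - 1*(-141) = -1276 + 141 = -1135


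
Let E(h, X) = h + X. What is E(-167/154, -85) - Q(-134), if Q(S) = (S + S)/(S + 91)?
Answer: -611323/6622 ≈ -92.317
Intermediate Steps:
Q(S) = 2*S/(91 + S) (Q(S) = (2*S)/(91 + S) = 2*S/(91 + S))
E(h, X) = X + h
E(-167/154, -85) - Q(-134) = (-85 - 167/154) - 2*(-134)/(91 - 134) = (-85 - 167*1/154) - 2*(-134)/(-43) = (-85 - 167/154) - 2*(-134)*(-1)/43 = -13257/154 - 1*268/43 = -13257/154 - 268/43 = -611323/6622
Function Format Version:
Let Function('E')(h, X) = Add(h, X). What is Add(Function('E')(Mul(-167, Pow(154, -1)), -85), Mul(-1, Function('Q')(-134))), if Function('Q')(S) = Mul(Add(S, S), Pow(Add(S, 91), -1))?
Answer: Rational(-611323, 6622) ≈ -92.317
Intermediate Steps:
Function('Q')(S) = Mul(2, S, Pow(Add(91, S), -1)) (Function('Q')(S) = Mul(Mul(2, S), Pow(Add(91, S), -1)) = Mul(2, S, Pow(Add(91, S), -1)))
Function('E')(h, X) = Add(X, h)
Add(Function('E')(Mul(-167, Pow(154, -1)), -85), Mul(-1, Function('Q')(-134))) = Add(Add(-85, Mul(-167, Pow(154, -1))), Mul(-1, Mul(2, -134, Pow(Add(91, -134), -1)))) = Add(Add(-85, Mul(-167, Rational(1, 154))), Mul(-1, Mul(2, -134, Pow(-43, -1)))) = Add(Add(-85, Rational(-167, 154)), Mul(-1, Mul(2, -134, Rational(-1, 43)))) = Add(Rational(-13257, 154), Mul(-1, Rational(268, 43))) = Add(Rational(-13257, 154), Rational(-268, 43)) = Rational(-611323, 6622)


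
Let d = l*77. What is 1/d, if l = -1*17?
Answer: -1/1309 ≈ -0.00076394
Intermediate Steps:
l = -17
d = -1309 (d = -17*77 = -1309)
1/d = 1/(-1309) = -1/1309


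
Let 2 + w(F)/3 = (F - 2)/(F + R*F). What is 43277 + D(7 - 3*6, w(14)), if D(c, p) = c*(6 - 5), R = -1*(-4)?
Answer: 43266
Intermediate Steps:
R = 4
w(F) = -6 + 3*(-2 + F)/(5*F) (w(F) = -6 + 3*((F - 2)/(F + 4*F)) = -6 + 3*((-2 + F)/((5*F))) = -6 + 3*((-2 + F)*(1/(5*F))) = -6 + 3*((-2 + F)/(5*F)) = -6 + 3*(-2 + F)/(5*F))
D(c, p) = c (D(c, p) = c*1 = c)
43277 + D(7 - 3*6, w(14)) = 43277 + (7 - 3*6) = 43277 + (7 - 18) = 43277 - 11 = 43266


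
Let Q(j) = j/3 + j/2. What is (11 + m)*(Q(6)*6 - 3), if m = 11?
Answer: 594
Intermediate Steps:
Q(j) = 5*j/6 (Q(j) = j*(⅓) + j*(½) = j/3 + j/2 = 5*j/6)
(11 + m)*(Q(6)*6 - 3) = (11 + 11)*(((⅚)*6)*6 - 3) = 22*(5*6 - 3) = 22*(30 - 3) = 22*27 = 594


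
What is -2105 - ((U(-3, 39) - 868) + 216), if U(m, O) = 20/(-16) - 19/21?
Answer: -121871/84 ≈ -1450.8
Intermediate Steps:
U(m, O) = -181/84 (U(m, O) = 20*(-1/16) - 19*1/21 = -5/4 - 19/21 = -181/84)
-2105 - ((U(-3, 39) - 868) + 216) = -2105 - ((-181/84 - 868) + 216) = -2105 - (-73093/84 + 216) = -2105 - 1*(-54949/84) = -2105 + 54949/84 = -121871/84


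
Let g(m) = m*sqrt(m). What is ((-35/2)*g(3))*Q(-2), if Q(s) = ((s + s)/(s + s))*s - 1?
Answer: 315*sqrt(3)/2 ≈ 272.80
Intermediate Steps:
g(m) = m**(3/2)
Q(s) = -1 + s (Q(s) = ((2*s)/((2*s)))*s - 1 = ((2*s)*(1/(2*s)))*s - 1 = 1*s - 1 = s - 1 = -1 + s)
((-35/2)*g(3))*Q(-2) = ((-35/2)*3**(3/2))*(-1 - 2) = ((-35*1/2)*(3*sqrt(3)))*(-3) = -105*sqrt(3)/2*(-3) = 315*sqrt(3)/2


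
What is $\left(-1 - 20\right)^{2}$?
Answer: $441$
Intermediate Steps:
$\left(-1 - 20\right)^{2} = \left(-21\right)^{2} = 441$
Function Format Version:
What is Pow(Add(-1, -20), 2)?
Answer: 441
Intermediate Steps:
Pow(Add(-1, -20), 2) = Pow(-21, 2) = 441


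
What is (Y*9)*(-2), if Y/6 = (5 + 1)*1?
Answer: -648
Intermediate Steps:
Y = 36 (Y = 6*((5 + 1)*1) = 6*(6*1) = 6*6 = 36)
(Y*9)*(-2) = (36*9)*(-2) = 324*(-2) = -648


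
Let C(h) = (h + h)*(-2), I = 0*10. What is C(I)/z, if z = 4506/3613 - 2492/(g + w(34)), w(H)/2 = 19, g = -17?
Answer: 0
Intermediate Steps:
I = 0
w(H) = 38 (w(H) = 2*19 = 38)
C(h) = -4*h (C(h) = (2*h)*(-2) = -4*h)
z = -1272710/10839 (z = 4506/3613 - 2492/(-17 + 38) = 4506*(1/3613) - 2492/21 = 4506/3613 - 2492*1/21 = 4506/3613 - 356/3 = -1272710/10839 ≈ -117.42)
C(I)/z = (-4*0)/(-1272710/10839) = 0*(-10839/1272710) = 0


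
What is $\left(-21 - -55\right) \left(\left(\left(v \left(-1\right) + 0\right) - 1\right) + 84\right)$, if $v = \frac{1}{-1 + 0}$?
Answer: $2856$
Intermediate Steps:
$v = -1$ ($v = \frac{1}{-1} = -1$)
$\left(-21 - -55\right) \left(\left(\left(v \left(-1\right) + 0\right) - 1\right) + 84\right) = \left(-21 - -55\right) \left(\left(\left(\left(-1\right) \left(-1\right) + 0\right) - 1\right) + 84\right) = \left(-21 + 55\right) \left(\left(\left(1 + 0\right) - 1\right) + 84\right) = 34 \left(\left(1 - 1\right) + 84\right) = 34 \left(0 + 84\right) = 34 \cdot 84 = 2856$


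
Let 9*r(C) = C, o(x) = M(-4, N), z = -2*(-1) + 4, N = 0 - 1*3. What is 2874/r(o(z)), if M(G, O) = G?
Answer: -12933/2 ≈ -6466.5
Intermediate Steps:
N = -3 (N = 0 - 3 = -3)
z = 6 (z = 2 + 4 = 6)
o(x) = -4
r(C) = C/9
2874/r(o(z)) = 2874/(((1/9)*(-4))) = 2874/(-4/9) = 2874*(-9/4) = -12933/2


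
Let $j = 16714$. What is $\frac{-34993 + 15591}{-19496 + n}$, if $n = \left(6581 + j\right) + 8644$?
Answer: $- \frac{19402}{12443} \approx -1.5593$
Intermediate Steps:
$n = 31939$ ($n = \left(6581 + 16714\right) + 8644 = 23295 + 8644 = 31939$)
$\frac{-34993 + 15591}{-19496 + n} = \frac{-34993 + 15591}{-19496 + 31939} = - \frac{19402}{12443}$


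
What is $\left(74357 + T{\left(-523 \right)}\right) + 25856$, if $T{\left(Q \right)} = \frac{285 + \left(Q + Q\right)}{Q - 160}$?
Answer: $\frac{68446240}{683} \approx 1.0021 \cdot 10^{5}$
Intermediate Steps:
$T{\left(Q \right)} = \frac{285 + 2 Q}{-160 + Q}$
$\left(74357 + T{\left(-523 \right)}\right) + 25856 = \left(74357 + \frac{285 + 2 \left(-523\right)}{-160 - 523}\right) + 25856 = \left(74357 + \frac{285 - 1046}{-683}\right) + 25856 = \left(74357 - - \frac{761}{683}\right) + 25856 = \left(74357 + \frac{761}{683}\right) + 25856 = \frac{50786592}{683} + 25856 = \frac{68446240}{683}$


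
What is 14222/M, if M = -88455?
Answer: -14222/88455 ≈ -0.16078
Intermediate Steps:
14222/M = 14222/(-88455) = 14222*(-1/88455) = -14222/88455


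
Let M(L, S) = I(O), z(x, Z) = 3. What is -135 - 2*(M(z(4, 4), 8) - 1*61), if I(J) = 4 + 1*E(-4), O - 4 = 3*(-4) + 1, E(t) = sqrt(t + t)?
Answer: -21 - 4*I*sqrt(2) ≈ -21.0 - 5.6569*I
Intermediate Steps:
E(t) = sqrt(2)*sqrt(t) (E(t) = sqrt(2*t) = sqrt(2)*sqrt(t))
O = -7 (O = 4 + (3*(-4) + 1) = 4 + (-12 + 1) = 4 - 11 = -7)
I(J) = 4 + 2*I*sqrt(2) (I(J) = 4 + 1*(sqrt(2)*sqrt(-4)) = 4 + 1*(sqrt(2)*(2*I)) = 4 + 1*(2*I*sqrt(2)) = 4 + 2*I*sqrt(2))
M(L, S) = 4 + 2*I*sqrt(2)
-135 - 2*(M(z(4, 4), 8) - 1*61) = -135 - 2*((4 + 2*I*sqrt(2)) - 1*61) = -135 - 2*((4 + 2*I*sqrt(2)) - 61) = -135 - 2*(-57 + 2*I*sqrt(2)) = -135 + (114 - 4*I*sqrt(2)) = -21 - 4*I*sqrt(2)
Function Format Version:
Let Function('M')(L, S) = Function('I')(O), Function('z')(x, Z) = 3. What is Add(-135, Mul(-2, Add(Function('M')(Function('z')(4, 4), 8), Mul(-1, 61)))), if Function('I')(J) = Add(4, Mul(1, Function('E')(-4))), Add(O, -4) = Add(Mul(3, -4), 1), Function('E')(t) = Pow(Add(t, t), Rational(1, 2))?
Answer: Add(-21, Mul(-4, I, Pow(2, Rational(1, 2)))) ≈ Add(-21.000, Mul(-5.6569, I))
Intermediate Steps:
Function('E')(t) = Mul(Pow(2, Rational(1, 2)), Pow(t, Rational(1, 2))) (Function('E')(t) = Pow(Mul(2, t), Rational(1, 2)) = Mul(Pow(2, Rational(1, 2)), Pow(t, Rational(1, 2))))
O = -7 (O = Add(4, Add(Mul(3, -4), 1)) = Add(4, Add(-12, 1)) = Add(4, -11) = -7)
Function('I')(J) = Add(4, Mul(2, I, Pow(2, Rational(1, 2)))) (Function('I')(J) = Add(4, Mul(1, Mul(Pow(2, Rational(1, 2)), Pow(-4, Rational(1, 2))))) = Add(4, Mul(1, Mul(Pow(2, Rational(1, 2)), Mul(2, I)))) = Add(4, Mul(1, Mul(2, I, Pow(2, Rational(1, 2))))) = Add(4, Mul(2, I, Pow(2, Rational(1, 2)))))
Function('M')(L, S) = Add(4, Mul(2, I, Pow(2, Rational(1, 2))))
Add(-135, Mul(-2, Add(Function('M')(Function('z')(4, 4), 8), Mul(-1, 61)))) = Add(-135, Mul(-2, Add(Add(4, Mul(2, I, Pow(2, Rational(1, 2)))), Mul(-1, 61)))) = Add(-135, Mul(-2, Add(Add(4, Mul(2, I, Pow(2, Rational(1, 2)))), -61))) = Add(-135, Mul(-2, Add(-57, Mul(2, I, Pow(2, Rational(1, 2)))))) = Add(-135, Add(114, Mul(-4, I, Pow(2, Rational(1, 2))))) = Add(-21, Mul(-4, I, Pow(2, Rational(1, 2))))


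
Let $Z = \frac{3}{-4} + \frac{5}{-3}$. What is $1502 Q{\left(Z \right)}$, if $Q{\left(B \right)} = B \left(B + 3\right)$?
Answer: $- \frac{152453}{72} \approx -2117.4$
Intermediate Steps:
$Z = - \frac{29}{12}$ ($Z = 3 \left(- \frac{1}{4}\right) + 5 \left(- \frac{1}{3}\right) = - \frac{3}{4} - \frac{5}{3} = - \frac{29}{12} \approx -2.4167$)
$Q{\left(B \right)} = B \left(3 + B\right)$
$1502 Q{\left(Z \right)} = 1502 \left(- \frac{29 \left(3 - \frac{29}{12}\right)}{12}\right) = 1502 \left(\left(- \frac{29}{12}\right) \frac{7}{12}\right) = 1502 \left(- \frac{203}{144}\right) = - \frac{152453}{72}$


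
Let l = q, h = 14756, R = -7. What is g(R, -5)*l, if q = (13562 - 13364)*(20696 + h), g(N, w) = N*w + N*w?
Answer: 491364720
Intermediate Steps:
g(N, w) = 2*N*w
q = 7019496 (q = (13562 - 13364)*(20696 + 14756) = 198*35452 = 7019496)
l = 7019496
g(R, -5)*l = (2*(-7)*(-5))*7019496 = 70*7019496 = 491364720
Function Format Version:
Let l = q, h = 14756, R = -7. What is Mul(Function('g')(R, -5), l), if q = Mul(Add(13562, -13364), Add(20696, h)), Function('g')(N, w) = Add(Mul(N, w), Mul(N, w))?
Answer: 491364720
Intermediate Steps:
Function('g')(N, w) = Mul(2, N, w)
q = 7019496 (q = Mul(Add(13562, -13364), Add(20696, 14756)) = Mul(198, 35452) = 7019496)
l = 7019496
Mul(Function('g')(R, -5), l) = Mul(Mul(2, -7, -5), 7019496) = Mul(70, 7019496) = 491364720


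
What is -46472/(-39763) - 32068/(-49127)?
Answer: 3558149828/1953436901 ≈ 1.8215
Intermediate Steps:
-46472/(-39763) - 32068/(-49127) = -46472*(-1/39763) - 32068*(-1/49127) = 46472/39763 + 32068/49127 = 3558149828/1953436901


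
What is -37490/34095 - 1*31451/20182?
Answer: -365789005/137621058 ≈ -2.6579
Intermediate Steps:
-37490/34095 - 1*31451/20182 = -37490*1/34095 - 31451*1/20182 = -7498/6819 - 31451/20182 = -365789005/137621058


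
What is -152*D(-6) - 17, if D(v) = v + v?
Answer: 1807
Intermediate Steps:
D(v) = 2*v
-152*D(-6) - 17 = -304*(-6) - 17 = -152*(-12) - 17 = 1824 - 17 = 1807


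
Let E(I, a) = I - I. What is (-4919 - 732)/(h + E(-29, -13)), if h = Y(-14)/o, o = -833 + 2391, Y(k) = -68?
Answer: 4402129/34 ≈ 1.2947e+5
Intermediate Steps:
o = 1558
E(I, a) = 0
h = -34/779 (h = -68/1558 = -68*1/1558 = -34/779 ≈ -0.043646)
(-4919 - 732)/(h + E(-29, -13)) = (-4919 - 732)/(-34/779 + 0) = -5651/(-34/779) = -5651*(-779/34) = 4402129/34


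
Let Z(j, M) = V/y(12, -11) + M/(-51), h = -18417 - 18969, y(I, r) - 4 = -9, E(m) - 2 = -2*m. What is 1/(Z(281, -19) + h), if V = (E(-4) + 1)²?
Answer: -255/9539506 ≈ -2.6731e-5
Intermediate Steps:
E(m) = 2 - 2*m
y(I, r) = -5 (y(I, r) = 4 - 9 = -5)
V = 121 (V = ((2 - 2*(-4)) + 1)² = ((2 + 8) + 1)² = (10 + 1)² = 11² = 121)
h = -37386
Z(j, M) = -121/5 - M/51 (Z(j, M) = 121/(-5) + M/(-51) = 121*(-⅕) + M*(-1/51) = -121/5 - M/51)
1/(Z(281, -19) + h) = 1/((-121/5 - 1/51*(-19)) - 37386) = 1/((-121/5 + 19/51) - 37386) = 1/(-6076/255 - 37386) = 1/(-9539506/255) = -255/9539506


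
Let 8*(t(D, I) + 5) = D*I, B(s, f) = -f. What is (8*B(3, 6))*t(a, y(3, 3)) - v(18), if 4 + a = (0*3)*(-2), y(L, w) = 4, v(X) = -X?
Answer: 354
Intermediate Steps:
a = -4 (a = -4 + (0*3)*(-2) = -4 + 0*(-2) = -4 + 0 = -4)
t(D, I) = -5 + D*I/8 (t(D, I) = -5 + (D*I)/8 = -5 + D*I/8)
(8*B(3, 6))*t(a, y(3, 3)) - v(18) = (8*(-1*6))*(-5 + (⅛)*(-4)*4) - (-1)*18 = (8*(-6))*(-5 - 2) - 1*(-18) = -48*(-7) + 18 = 336 + 18 = 354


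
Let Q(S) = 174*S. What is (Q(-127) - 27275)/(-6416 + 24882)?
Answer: -49373/18466 ≈ -2.6737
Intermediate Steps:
(Q(-127) - 27275)/(-6416 + 24882) = (174*(-127) - 27275)/(-6416 + 24882) = (-22098 - 27275)/18466 = -49373*1/18466 = -49373/18466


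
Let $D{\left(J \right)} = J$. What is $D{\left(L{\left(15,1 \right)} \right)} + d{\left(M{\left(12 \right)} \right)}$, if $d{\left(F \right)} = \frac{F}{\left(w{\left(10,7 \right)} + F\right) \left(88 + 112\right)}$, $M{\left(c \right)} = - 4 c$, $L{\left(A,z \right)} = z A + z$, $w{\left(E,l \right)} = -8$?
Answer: $\frac{11203}{700} \approx 16.004$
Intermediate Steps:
$L{\left(A,z \right)} = z + A z$ ($L{\left(A,z \right)} = A z + z = z + A z$)
$d{\left(F \right)} = \frac{F}{-1600 + 200 F}$ ($d{\left(F \right)} = \frac{F}{\left(-8 + F\right) \left(88 + 112\right)} = \frac{F}{\left(-8 + F\right) 200} = \frac{F}{-1600 + 200 F}$)
$D{\left(L{\left(15,1 \right)} \right)} + d{\left(M{\left(12 \right)} \right)} = 1 \left(1 + 15\right) + \frac{\left(-4\right) 12}{200 \left(-8 - 48\right)} = 1 \cdot 16 + \frac{1}{200} \left(-48\right) \frac{1}{-8 - 48} = 16 + \frac{1}{200} \left(-48\right) \frac{1}{-56} = 16 + \frac{1}{200} \left(-48\right) \left(- \frac{1}{56}\right) = 16 + \frac{3}{700} = \frac{11203}{700}$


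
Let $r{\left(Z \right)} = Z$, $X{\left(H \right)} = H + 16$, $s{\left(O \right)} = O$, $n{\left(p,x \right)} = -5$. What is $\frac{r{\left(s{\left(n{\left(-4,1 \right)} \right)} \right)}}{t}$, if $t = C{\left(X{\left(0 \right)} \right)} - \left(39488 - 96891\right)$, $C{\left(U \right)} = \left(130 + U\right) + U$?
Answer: $- \frac{1}{11513} \approx -8.6858 \cdot 10^{-5}$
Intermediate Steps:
$X{\left(H \right)} = 16 + H$
$C{\left(U \right)} = 130 + 2 U$
$t = 57565$ ($t = \left(130 + 2 \left(16 + 0\right)\right) - \left(39488 - 96891\right) = \left(130 + 2 \cdot 16\right) - \left(39488 - 96891\right) = \left(130 + 32\right) - -57403 = 162 + 57403 = 57565$)
$\frac{r{\left(s{\left(n{\left(-4,1 \right)} \right)} \right)}}{t} = - \frac{5}{57565} = \left(-5\right) \frac{1}{57565} = - \frac{1}{11513}$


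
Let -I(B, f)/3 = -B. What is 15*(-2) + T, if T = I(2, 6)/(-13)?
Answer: -396/13 ≈ -30.462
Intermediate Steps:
I(B, f) = 3*B (I(B, f) = -(-3)*B = 3*B)
T = -6/13 (T = (3*2)/(-13) = 6*(-1/13) = -6/13 ≈ -0.46154)
15*(-2) + T = 15*(-2) - 6/13 = -30 - 6/13 = -396/13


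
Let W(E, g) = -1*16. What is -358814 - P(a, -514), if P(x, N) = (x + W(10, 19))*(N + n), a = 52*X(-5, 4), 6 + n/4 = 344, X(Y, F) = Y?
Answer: -127526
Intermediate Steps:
W(E, g) = -16
n = 1352 (n = -24 + 4*344 = -24 + 1376 = 1352)
a = -260 (a = 52*(-5) = -260)
P(x, N) = (-16 + x)*(1352 + N) (P(x, N) = (x - 16)*(N + 1352) = (-16 + x)*(1352 + N))
-358814 - P(a, -514) = -358814 - (-21632 - 16*(-514) + 1352*(-260) - 514*(-260)) = -358814 - (-21632 + 8224 - 351520 + 133640) = -358814 - 1*(-231288) = -358814 + 231288 = -127526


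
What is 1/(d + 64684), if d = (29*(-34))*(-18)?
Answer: 1/82432 ≈ 1.2131e-5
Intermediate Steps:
d = 17748 (d = -986*(-18) = 17748)
1/(d + 64684) = 1/(17748 + 64684) = 1/82432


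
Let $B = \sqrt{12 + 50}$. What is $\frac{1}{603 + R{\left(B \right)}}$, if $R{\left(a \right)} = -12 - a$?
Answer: $\frac{591}{349219} + \frac{\sqrt{62}}{349219} \approx 0.0017149$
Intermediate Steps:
$B = \sqrt{62} \approx 7.874$
$\frac{1}{603 + R{\left(B \right)}} = \frac{1}{603 - \left(12 + \sqrt{62}\right)} = \frac{1}{591 - \sqrt{62}}$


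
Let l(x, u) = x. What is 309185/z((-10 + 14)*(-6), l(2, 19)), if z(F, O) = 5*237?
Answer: 61837/237 ≈ 260.92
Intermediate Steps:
z(F, O) = 1185
309185/z((-10 + 14)*(-6), l(2, 19)) = 309185/1185 = 309185*(1/1185) = 61837/237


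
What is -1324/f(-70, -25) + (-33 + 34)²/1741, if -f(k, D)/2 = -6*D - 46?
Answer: 576323/90532 ≈ 6.3660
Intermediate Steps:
f(k, D) = 92 + 12*D (f(k, D) = -2*(-6*D - 46) = -2*(-46 - 6*D) = 92 + 12*D)
-1324/f(-70, -25) + (-33 + 34)²/1741 = -1324/(92 + 12*(-25)) + (-33 + 34)²/1741 = -1324/(92 - 300) + 1²*(1/1741) = -1324/(-208) + 1*(1/1741) = -1324*(-1/208) + 1/1741 = 331/52 + 1/1741 = 576323/90532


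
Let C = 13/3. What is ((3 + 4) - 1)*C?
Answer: 26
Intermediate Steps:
C = 13/3 (C = 13*(⅓) = 13/3 ≈ 4.3333)
((3 + 4) - 1)*C = ((3 + 4) - 1)*(13/3) = (7 - 1)*(13/3) = 6*(13/3) = 26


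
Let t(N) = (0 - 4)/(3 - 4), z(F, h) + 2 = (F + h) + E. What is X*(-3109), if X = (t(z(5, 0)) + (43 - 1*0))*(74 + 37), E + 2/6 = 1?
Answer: -16219653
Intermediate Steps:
E = 2/3 (E = -1/3 + 1 = 2/3 ≈ 0.66667)
z(F, h) = -4/3 + F + h (z(F, h) = -2 + ((F + h) + 2/3) = -2 + (2/3 + F + h) = -4/3 + F + h)
t(N) = 4 (t(N) = -4/(-1) = -4*(-1) = 4)
X = 5217 (X = (4 + (43 - 1*0))*(74 + 37) = (4 + (43 + 0))*111 = (4 + 43)*111 = 47*111 = 5217)
X*(-3109) = 5217*(-3109) = -16219653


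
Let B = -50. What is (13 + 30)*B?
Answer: -2150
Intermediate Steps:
(13 + 30)*B = (13 + 30)*(-50) = 43*(-50) = -2150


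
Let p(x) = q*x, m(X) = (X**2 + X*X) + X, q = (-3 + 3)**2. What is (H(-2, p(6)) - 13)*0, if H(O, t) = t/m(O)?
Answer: 0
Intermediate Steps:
q = 0 (q = 0**2 = 0)
m(X) = X + 2*X**2 (m(X) = (X**2 + X**2) + X = 2*X**2 + X = X + 2*X**2)
p(x) = 0 (p(x) = 0*x = 0)
H(O, t) = t/(O*(1 + 2*O)) (H(O, t) = t/((O*(1 + 2*O))) = t*(1/(O*(1 + 2*O))) = t/(O*(1 + 2*O)))
(H(-2, p(6)) - 13)*0 = (0/(-2*(1 + 2*(-2))) - 13)*0 = (0*(-1/2)/(1 - 4) - 13)*0 = (0*(-1/2)/(-3) - 13)*0 = (0*(-1/2)*(-1/3) - 13)*0 = (0 - 13)*0 = -13*0 = 0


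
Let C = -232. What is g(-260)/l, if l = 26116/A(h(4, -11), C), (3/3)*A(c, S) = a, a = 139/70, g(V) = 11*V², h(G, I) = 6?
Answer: 2584010/45703 ≈ 56.539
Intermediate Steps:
a = 139/70 (a = 139*(1/70) = 139/70 ≈ 1.9857)
A(c, S) = 139/70
l = 1828120/139 (l = 26116/(139/70) = 26116*(70/139) = 1828120/139 ≈ 13152.)
g(-260)/l = (11*(-260)²)/(1828120/139) = (11*67600)*(139/1828120) = 743600*(139/1828120) = 2584010/45703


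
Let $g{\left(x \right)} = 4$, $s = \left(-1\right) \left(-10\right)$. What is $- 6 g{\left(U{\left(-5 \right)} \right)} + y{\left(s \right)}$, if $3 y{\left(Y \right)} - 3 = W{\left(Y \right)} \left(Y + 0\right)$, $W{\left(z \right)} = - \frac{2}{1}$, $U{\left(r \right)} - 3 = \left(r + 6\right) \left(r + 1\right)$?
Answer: $- \frac{89}{3} \approx -29.667$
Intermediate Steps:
$U{\left(r \right)} = 3 + \left(1 + r\right) \left(6 + r\right)$ ($U{\left(r \right)} = 3 + \left(r + 6\right) \left(r + 1\right) = 3 + \left(6 + r\right) \left(1 + r\right) = 3 + \left(1 + r\right) \left(6 + r\right)$)
$W{\left(z \right)} = -2$ ($W{\left(z \right)} = \left(-2\right) 1 = -2$)
$s = 10$
$y{\left(Y \right)} = 1 - \frac{2 Y}{3}$ ($y{\left(Y \right)} = 1 + \frac{\left(-2\right) \left(Y + 0\right)}{3} = 1 + \frac{\left(-2\right) Y}{3} = 1 - \frac{2 Y}{3}$)
$- 6 g{\left(U{\left(-5 \right)} \right)} + y{\left(s \right)} = \left(-6\right) 4 + \left(1 - \frac{20}{3}\right) = -24 + \left(1 - \frac{20}{3}\right) = -24 - \frac{17}{3} = - \frac{89}{3}$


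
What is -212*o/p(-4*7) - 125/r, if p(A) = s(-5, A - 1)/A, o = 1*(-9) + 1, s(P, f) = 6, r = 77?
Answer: -1828663/231 ≈ -7916.3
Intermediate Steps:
o = -8 (o = -9 + 1 = -8)
p(A) = 6/A
-212*o/p(-4*7) - 125/r = -212/((6/((-4*7)))/(-8)) - 125/77 = -212/((6/(-28))*(-⅛)) - 125*1/77 = -212/((6*(-1/28))*(-⅛)) - 125/77 = -212/((-3/14*(-⅛))) - 125/77 = -212/3/112 - 125/77 = -212*112/3 - 125/77 = -23744/3 - 125/77 = -1828663/231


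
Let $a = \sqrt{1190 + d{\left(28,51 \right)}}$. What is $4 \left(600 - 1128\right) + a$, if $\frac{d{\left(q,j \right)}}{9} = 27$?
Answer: $-2112 + \sqrt{1433} \approx -2074.1$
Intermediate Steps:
$d{\left(q,j \right)} = 243$ ($d{\left(q,j \right)} = 9 \cdot 27 = 243$)
$a = \sqrt{1433}$ ($a = \sqrt{1190 + 243} = \sqrt{1433} \approx 37.855$)
$4 \left(600 - 1128\right) + a = 4 \left(600 - 1128\right) + \sqrt{1433} = 4 \left(-528\right) + \sqrt{1433} = -2112 + \sqrt{1433}$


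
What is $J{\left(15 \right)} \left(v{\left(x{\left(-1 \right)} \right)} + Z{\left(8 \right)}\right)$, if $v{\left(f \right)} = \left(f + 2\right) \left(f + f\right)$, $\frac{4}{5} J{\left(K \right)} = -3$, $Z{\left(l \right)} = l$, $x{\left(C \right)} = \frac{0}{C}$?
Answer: $-30$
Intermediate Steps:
$x{\left(C \right)} = 0$
$J{\left(K \right)} = - \frac{15}{4}$ ($J{\left(K \right)} = \frac{5}{4} \left(-3\right) = - \frac{15}{4}$)
$v{\left(f \right)} = 2 f \left(2 + f\right)$ ($v{\left(f \right)} = \left(2 + f\right) 2 f = 2 f \left(2 + f\right)$)
$J{\left(15 \right)} \left(v{\left(x{\left(-1 \right)} \right)} + Z{\left(8 \right)}\right) = - \frac{15 \left(2 \cdot 0 \left(2 + 0\right) + 8\right)}{4} = - \frac{15 \left(2 \cdot 0 \cdot 2 + 8\right)}{4} = - \frac{15 \left(0 + 8\right)}{4} = \left(- \frac{15}{4}\right) 8 = -30$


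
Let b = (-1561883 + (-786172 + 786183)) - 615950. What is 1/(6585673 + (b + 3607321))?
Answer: 1/8015172 ≈ 1.2476e-7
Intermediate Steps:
b = -2177822 (b = (-1561883 + 11) - 615950 = -1561872 - 615950 = -2177822)
1/(6585673 + (b + 3607321)) = 1/(6585673 + (-2177822 + 3607321)) = 1/(6585673 + 1429499) = 1/8015172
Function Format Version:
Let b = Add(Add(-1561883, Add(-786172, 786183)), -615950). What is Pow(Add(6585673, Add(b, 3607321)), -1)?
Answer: Rational(1, 8015172) ≈ 1.2476e-7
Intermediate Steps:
b = -2177822 (b = Add(Add(-1561883, 11), -615950) = Add(-1561872, -615950) = -2177822)
Pow(Add(6585673, Add(b, 3607321)), -1) = Pow(Add(6585673, Add(-2177822, 3607321)), -1) = Pow(Add(6585673, 1429499), -1) = Pow(8015172, -1) = Rational(1, 8015172)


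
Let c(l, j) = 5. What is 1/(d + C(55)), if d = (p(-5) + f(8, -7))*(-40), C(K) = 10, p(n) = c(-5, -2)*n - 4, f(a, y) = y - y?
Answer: 1/1170 ≈ 0.00085470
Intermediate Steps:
f(a, y) = 0
p(n) = -4 + 5*n (p(n) = 5*n - 4 = -4 + 5*n)
d = 1160 (d = ((-4 + 5*(-5)) + 0)*(-40) = ((-4 - 25) + 0)*(-40) = (-29 + 0)*(-40) = -29*(-40) = 1160)
1/(d + C(55)) = 1/(1160 + 10) = 1/1170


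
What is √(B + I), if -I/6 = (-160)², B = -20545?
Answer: I*√174145 ≈ 417.31*I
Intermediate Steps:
I = -153600 (I = -6*(-160)² = -6*25600 = -153600)
√(B + I) = √(-20545 - 153600) = √(-174145) = I*√174145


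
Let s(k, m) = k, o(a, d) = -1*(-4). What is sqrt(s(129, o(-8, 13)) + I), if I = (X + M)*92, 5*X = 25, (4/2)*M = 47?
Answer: sqrt(2751) ≈ 52.450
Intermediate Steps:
M = 47/2 (M = (1/2)*47 = 47/2 ≈ 23.500)
o(a, d) = 4
X = 5 (X = (1/5)*25 = 5)
I = 2622 (I = (5 + 47/2)*92 = (57/2)*92 = 2622)
sqrt(s(129, o(-8, 13)) + I) = sqrt(129 + 2622) = sqrt(2751)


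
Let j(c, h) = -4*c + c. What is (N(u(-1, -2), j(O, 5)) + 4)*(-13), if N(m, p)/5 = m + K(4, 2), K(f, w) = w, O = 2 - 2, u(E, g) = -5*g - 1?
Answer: -767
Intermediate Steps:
u(E, g) = -1 - 5*g
O = 0
j(c, h) = -3*c
N(m, p) = 10 + 5*m (N(m, p) = 5*(m + 2) = 5*(2 + m) = 10 + 5*m)
(N(u(-1, -2), j(O, 5)) + 4)*(-13) = ((10 + 5*(-1 - 5*(-2))) + 4)*(-13) = ((10 + 5*(-1 + 10)) + 4)*(-13) = ((10 + 5*9) + 4)*(-13) = ((10 + 45) + 4)*(-13) = (55 + 4)*(-13) = 59*(-13) = -767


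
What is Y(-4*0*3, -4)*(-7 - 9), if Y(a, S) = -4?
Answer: 64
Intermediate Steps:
Y(-4*0*3, -4)*(-7 - 9) = -4*(-7 - 9) = -4*(-16) = 64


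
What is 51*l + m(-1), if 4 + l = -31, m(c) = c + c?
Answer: -1787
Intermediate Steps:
m(c) = 2*c
l = -35 (l = -4 - 31 = -35)
51*l + m(-1) = 51*(-35) + 2*(-1) = -1785 - 2 = -1787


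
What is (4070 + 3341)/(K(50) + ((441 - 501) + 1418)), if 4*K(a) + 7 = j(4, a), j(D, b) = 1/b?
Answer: 1482200/271251 ≈ 5.4643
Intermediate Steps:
K(a) = -7/4 + 1/(4*a)
(4070 + 3341)/(K(50) + ((441 - 501) + 1418)) = (4070 + 3341)/((1/4)*(1 - 7*50)/50 + ((441 - 501) + 1418)) = 7411/((1/4)*(1/50)*(1 - 350) + (-60 + 1418)) = 7411/((1/4)*(1/50)*(-349) + 1358) = 7411/(-349/200 + 1358) = 7411/(271251/200) = 7411*(200/271251) = 1482200/271251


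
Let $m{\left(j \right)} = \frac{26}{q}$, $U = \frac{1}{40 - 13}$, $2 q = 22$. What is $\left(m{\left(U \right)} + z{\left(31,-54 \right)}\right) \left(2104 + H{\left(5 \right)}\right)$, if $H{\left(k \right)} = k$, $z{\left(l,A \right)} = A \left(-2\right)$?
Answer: $\frac{2560326}{11} \approx 2.3276 \cdot 10^{5}$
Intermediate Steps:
$z{\left(l,A \right)} = - 2 A$
$q = 11$ ($q = \frac{1}{2} \cdot 22 = 11$)
$U = \frac{1}{27} \approx 0.037037$
$m{\left(j \right)} = \frac{26}{11}$
$\left(m{\left(U \right)} + z{\left(31,-54 \right)}\right) \left(2104 + H{\left(5 \right)}\right) = \left(\frac{26}{11} - -108\right) \left(2104 + 5\right) = \left(\frac{26}{11} + 108\right) 2109 = \frac{1214}{11} \cdot 2109 = \frac{2560326}{11}$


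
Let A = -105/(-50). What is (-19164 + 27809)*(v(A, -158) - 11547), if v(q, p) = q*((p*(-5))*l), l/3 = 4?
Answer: 72280845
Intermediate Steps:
l = 12 (l = 3*4 = 12)
A = 21/10 (A = -105*(-1/50) = 21/10 ≈ 2.1000)
v(q, p) = -60*p*q (v(q, p) = q*((p*(-5))*12) = q*(-5*p*12) = q*(-60*p) = -60*p*q)
(-19164 + 27809)*(v(A, -158) - 11547) = (-19164 + 27809)*(-60*(-158)*21/10 - 11547) = 8645*(19908 - 11547) = 8645*8361 = 72280845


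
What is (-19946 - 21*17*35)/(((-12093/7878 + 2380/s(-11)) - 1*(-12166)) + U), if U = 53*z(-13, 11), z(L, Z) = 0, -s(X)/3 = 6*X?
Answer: -8433816534/3165569555 ≈ -2.6642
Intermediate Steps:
s(X) = -18*X
U = 0 (U = 53*0 = 0)
(-19946 - 21*17*35)/(((-12093/7878 + 2380/s(-11)) - 1*(-12166)) + U) = (-19946 - 21*17*35)/(((-12093/7878 + 2380/((-18*(-11)))) - 1*(-12166)) + 0) = (-19946 - 357*35)/(((-12093*1/7878 + 2380/198) + 12166) + 0) = (-19946 - 12495)/(((-4031/2626 + 2380*(1/198)) + 12166) + 0) = -32441/(((-4031/2626 + 1190/99) + 12166) + 0) = -32441/((2725871/259974 + 12166) + 0) = -32441/(3165569555/259974 + 0) = -32441/3165569555/259974 = -32441*259974/3165569555 = -8433816534/3165569555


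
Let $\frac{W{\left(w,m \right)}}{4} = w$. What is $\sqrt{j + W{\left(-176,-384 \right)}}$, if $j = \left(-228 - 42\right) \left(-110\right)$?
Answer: $2 \sqrt{7249} \approx 170.28$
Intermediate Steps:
$W{\left(w,m \right)} = 4 w$
$j = 29700$ ($j = \left(-270\right) \left(-110\right) = 29700$)
$\sqrt{j + W{\left(-176,-384 \right)}} = \sqrt{29700 + 4 \left(-176\right)} = \sqrt{29700 - 704} = \sqrt{28996} = 2 \sqrt{7249}$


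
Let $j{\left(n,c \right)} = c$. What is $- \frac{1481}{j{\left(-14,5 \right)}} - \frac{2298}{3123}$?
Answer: $- \frac{1545551}{5205} \approx -296.94$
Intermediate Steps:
$- \frac{1481}{j{\left(-14,5 \right)}} - \frac{2298}{3123} = - \frac{1481}{5} - \frac{2298}{3123} = \left(-1481\right) \frac{1}{5} - \frac{766}{1041} = - \frac{1481}{5} - \frac{766}{1041} = - \frac{1545551}{5205}$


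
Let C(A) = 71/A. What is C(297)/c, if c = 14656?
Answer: 71/4352832 ≈ 1.6311e-5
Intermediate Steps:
C(297)/c = (71/297)/14656 = (71*(1/297))*(1/14656) = (71/297)*(1/14656) = 71/4352832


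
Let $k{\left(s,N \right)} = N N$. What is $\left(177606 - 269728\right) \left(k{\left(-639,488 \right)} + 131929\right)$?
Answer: $-34091864906$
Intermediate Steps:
$k{\left(s,N \right)} = N^{2}$
$\left(177606 - 269728\right) \left(k{\left(-639,488 \right)} + 131929\right) = \left(177606 - 269728\right) \left(488^{2} + 131929\right) = - 92122 \left(238144 + 131929\right) = \left(-92122\right) 370073 = -34091864906$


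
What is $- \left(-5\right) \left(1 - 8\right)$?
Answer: $-35$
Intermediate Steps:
$- \left(-5\right) \left(1 - 8\right) = - \left(-5\right) \left(-7\right) = \left(-1\right) 35 = -35$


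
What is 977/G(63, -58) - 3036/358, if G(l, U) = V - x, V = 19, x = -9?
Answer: 132379/5012 ≈ 26.412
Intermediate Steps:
G(l, U) = 28 (G(l, U) = 19 - 1*(-9) = 19 + 9 = 28)
977/G(63, -58) - 3036/358 = 977/28 - 3036/358 = 977*(1/28) - 3036*1/358 = 977/28 - 1518/179 = 132379/5012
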